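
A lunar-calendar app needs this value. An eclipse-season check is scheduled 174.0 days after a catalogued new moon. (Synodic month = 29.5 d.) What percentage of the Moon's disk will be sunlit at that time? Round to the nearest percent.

Reduce mod P: 174.0 − 5×29.5 = 26.50 d into the current lunation.
Phase angle: θ = 360°·(26.50 d)/(29.5 d) = 323.4°.
cos 323.4° = 0.803, so f = (1 − 0.803)/2 = 0.099, so 10%.

10%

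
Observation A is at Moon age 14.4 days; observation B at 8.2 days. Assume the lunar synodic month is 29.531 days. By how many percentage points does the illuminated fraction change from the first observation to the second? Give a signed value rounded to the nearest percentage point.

-41 pp

First observation: θ = 360°·14.4/29.531 = 175.5°, so f = 0.998.
Second observation: θ = 100.0°, f = 0.587.
Δf = 0.587 − 0.998 = -0.412, i.e. -41 pp.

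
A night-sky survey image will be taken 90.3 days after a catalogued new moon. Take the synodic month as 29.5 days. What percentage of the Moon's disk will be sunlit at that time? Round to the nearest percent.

Reduce mod P: 90.3 − 3×29.5 = 1.80 d into the current lunation.
Phase angle: θ = 360°·(1.80 d)/(29.5 d) = 22.0°.
cos 22.0° = 0.927, so f = (1 − 0.927)/2 = 0.036, so 4%.

4%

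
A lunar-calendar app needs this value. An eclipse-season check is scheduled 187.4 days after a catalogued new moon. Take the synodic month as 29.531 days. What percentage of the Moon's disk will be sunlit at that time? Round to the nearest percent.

78%

Reduce mod P: 187.4 − 6×29.531 = 10.21 d into the current lunation.
Elongation θ = 360° × 10.21/29.531 ≈ 124.5°.
With cos θ = (-0.567), the lit fraction is (1 − (-0.567))/2 ≈ 0.783, so 78%.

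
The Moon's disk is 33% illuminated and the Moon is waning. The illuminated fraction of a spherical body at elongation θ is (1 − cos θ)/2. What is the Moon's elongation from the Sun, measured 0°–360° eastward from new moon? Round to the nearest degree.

290°

From f = (1 − cos θ)/2: cos θ = 1 − 2×0.33 = 0.340; arccos → 70.1°.
A waning Moon lies in 180°–360°, so θ = 360° − 70.1° = 289.9°.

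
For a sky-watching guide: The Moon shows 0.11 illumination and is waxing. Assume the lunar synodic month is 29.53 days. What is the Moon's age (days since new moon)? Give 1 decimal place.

cos θ = 1 − 2f = 0.780, giving a principal value of 38.7°.
Before full moon the principal value applies: θ = 38.7°.
Age = 29.53 × 38.7°/360° ≈ 3.18 days.

3.2 days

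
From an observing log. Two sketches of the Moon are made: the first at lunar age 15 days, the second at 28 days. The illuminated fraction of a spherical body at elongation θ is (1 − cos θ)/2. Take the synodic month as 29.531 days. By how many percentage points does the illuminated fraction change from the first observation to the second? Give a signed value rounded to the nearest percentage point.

θ₁ = 360° × 15/29.531 = 182.9°, f₁ = (1 − cos θ₁)/2 = 0.999.
θ₂ = 360° × 28/29.531 = 341.3°, f₂ = (1 − cos θ₂)/2 = 0.026.
Change = f₂ − f₁ = -0.973 → -97 percentage points.

-97 pp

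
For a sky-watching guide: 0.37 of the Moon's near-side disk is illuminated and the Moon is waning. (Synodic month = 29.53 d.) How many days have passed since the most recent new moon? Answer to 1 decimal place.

From f = (1 − cos θ)/2: cos θ = 1 − 2×0.37 = 0.260; arccos → 74.9°.
A waning Moon lies in 180°–360°, so θ = 360° − 74.9° = 285.1°.
At 360°/29.53 d per day, 285.1° corresponds to 23.38 days.

23.4 days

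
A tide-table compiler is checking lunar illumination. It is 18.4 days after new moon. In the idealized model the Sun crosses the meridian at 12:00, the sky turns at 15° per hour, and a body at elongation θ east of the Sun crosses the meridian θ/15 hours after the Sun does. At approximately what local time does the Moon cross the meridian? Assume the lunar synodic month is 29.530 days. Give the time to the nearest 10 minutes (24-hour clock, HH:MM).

03:00

The Moon has covered 18.4/29.530 of its cycle, so θ ≈ 360° × 18.4/29.530 = 224.3°.
Delay after the Sun = 224.3° / (15°/h) ≈ 14.95 h.
12:00 + 14.954 h ≈ 02:57 → 03:00 to the nearest ten minutes.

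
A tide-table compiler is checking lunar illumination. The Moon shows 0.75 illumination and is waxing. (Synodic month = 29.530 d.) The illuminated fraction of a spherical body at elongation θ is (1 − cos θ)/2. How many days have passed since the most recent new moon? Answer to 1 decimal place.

9.8 days

Invert f = (1 − cos θ)/2 to get cos θ = 1 − 2(0.75) = -0.500, hence θ₀ = arccos -0.500 = 120.0°.
Before full moon the principal value applies: θ = 120.0°.
At 360°/29.530 d per day, 120.0° corresponds to 9.84 days.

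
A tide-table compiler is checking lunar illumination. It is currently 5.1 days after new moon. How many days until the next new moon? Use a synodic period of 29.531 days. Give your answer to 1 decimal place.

The next new moon completes the synodic month: 29.531 − 5.1 = 24.431 days.

24.4 days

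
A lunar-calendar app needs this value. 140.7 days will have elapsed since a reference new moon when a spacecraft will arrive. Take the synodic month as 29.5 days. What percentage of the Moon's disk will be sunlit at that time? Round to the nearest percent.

140.7 d spans 4 complete synodic months (4 × 29.5 = 118.00 d) plus 22.70 d.
Elongation θ = 360° × 22.70/29.5 ≈ 277.0°.
With cos θ = 0.122, the lit fraction is (1 − 0.122)/2 ≈ 0.439, so 44%.

44%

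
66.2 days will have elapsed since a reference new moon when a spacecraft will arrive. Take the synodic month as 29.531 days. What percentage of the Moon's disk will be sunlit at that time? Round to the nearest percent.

47%

Reduce mod P: 66.2 − 2×29.531 = 7.14 d into the current lunation.
The Moon has covered 7.14/29.531 of its cycle, so θ ≈ 360° × 7.14/29.531 = 87.0°.
cos 87.0° = 0.052, so f = (1 − 0.052)/2 = 0.474, so 47%.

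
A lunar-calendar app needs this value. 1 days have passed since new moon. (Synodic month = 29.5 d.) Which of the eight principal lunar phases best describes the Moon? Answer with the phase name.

θ ≈ 360° × 1/29.5 = 12°, which falls in the new moon sector.

new moon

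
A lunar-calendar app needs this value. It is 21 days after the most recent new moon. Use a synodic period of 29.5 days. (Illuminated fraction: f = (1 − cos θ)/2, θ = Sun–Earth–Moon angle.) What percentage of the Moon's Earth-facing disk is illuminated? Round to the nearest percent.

Phase angle: θ = 360°·(21 d)/(29.5 d) = 256.3°.
cos 256.3° = (-0.237), so f = (1 − (-0.237))/2 = 0.619, so 62%.

62%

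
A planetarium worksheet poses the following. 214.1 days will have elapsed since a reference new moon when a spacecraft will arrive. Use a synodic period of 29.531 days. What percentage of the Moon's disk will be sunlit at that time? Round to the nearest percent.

50%

Reduce mod P: 214.1 − 7×29.531 = 7.38 d into the current lunation.
Elongation θ = 360° × 7.38/29.531 ≈ 90.0°.
cos 90.0° = (-0.000), so f = (1 − (-0.000))/2 = 0.500, so 50%.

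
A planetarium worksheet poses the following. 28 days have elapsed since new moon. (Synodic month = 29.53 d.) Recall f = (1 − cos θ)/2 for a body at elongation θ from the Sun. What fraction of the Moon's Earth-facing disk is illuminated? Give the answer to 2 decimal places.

0.03

Phase angle: θ = 360°·(28 d)/(29.53 d) = 341.3°.
cos 341.3° = 0.947, so f = (1 − 0.947)/2 = 0.026.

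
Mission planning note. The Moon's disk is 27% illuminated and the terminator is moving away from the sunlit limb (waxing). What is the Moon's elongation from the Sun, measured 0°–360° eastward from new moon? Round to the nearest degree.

Invert f = (1 − cos θ)/2 to get cos θ = 1 − 2(0.27) = 0.460, hence θ₀ = arccos 0.460 = 62.6°.
Waxing ⇒ before full, so θ = 62.6°.

63°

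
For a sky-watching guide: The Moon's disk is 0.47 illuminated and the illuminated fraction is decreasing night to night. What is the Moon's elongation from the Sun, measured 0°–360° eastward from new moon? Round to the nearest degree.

From f = (1 − cos θ)/2: cos θ = 1 − 2×0.47 = 0.060; arccos → 86.6°.
Waning ⇒ past full, so θ = 360° − 86.6° = 273.4°.

273°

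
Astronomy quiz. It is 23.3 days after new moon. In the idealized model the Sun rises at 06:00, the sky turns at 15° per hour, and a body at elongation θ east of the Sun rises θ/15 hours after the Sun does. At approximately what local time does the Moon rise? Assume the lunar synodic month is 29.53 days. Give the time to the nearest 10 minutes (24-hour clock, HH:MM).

Phase angle: θ = 360°·(23.3 d)/(29.53 d) = 284.1°.
The Moon trails the Sun by θ/15 = 284.1/15 ≈ 18.94 hours.
06:00 + 18.937 h ≈ 00:56 → 01:00 to the nearest ten minutes.

01:00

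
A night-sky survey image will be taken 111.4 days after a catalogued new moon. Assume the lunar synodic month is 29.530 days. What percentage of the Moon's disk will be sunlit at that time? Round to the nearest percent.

111.4 d spans 3 complete synodic months (3 × 29.530 = 88.59 d) plus 22.81 d.
Phase angle: θ = 360°·(22.81 d)/(29.530 d) = 278.1°.
cos 278.1° = 0.140, so f = (1 − 0.140)/2 = 0.430, so 43%.

43%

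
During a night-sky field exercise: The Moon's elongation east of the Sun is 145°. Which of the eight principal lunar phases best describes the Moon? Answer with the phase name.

waxing gibbous

The waxing gibbous sector spans roughly 112°–158°; 145° falls inside it.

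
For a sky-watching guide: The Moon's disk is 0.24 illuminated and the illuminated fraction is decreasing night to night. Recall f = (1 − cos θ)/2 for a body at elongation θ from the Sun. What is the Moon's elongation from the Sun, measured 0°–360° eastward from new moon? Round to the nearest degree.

301°

From f = (1 − cos θ)/2: cos θ = 1 − 2×0.24 = 0.520; arccos → 58.7°.
Waning ⇒ past full, so θ = 360° − 58.7° = 301.3°.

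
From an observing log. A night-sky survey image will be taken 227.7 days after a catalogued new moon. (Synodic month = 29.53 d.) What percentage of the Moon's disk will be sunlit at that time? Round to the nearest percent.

227.7 d spans 7 complete synodic months (7 × 29.53 = 206.71 d) plus 20.99 d.
Phase angle: θ = 360°·(20.99 d)/(29.53 d) = 255.9°.
cos 255.9° = (-0.244), so f = (1 − (-0.244))/2 = 0.622, so 62%.

62%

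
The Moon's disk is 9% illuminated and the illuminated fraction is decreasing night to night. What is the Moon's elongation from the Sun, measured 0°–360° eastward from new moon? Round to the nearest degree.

From f = (1 − cos θ)/2: cos θ = 1 − 2×0.09 = 0.820; arccos → 34.9°.
Waning ⇒ past full, so θ = 360° − 34.9° = 325.1°.

325°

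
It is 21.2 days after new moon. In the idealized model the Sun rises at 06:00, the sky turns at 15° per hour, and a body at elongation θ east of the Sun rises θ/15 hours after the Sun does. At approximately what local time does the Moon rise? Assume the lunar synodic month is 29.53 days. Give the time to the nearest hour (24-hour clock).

Phase angle: θ = 360°·(21.2 d)/(29.53 d) = 258.4°.
Delay after the Sun = 258.4° / (15°/h) ≈ 17.23 h.
06:00 + 17.23 h ≈ 23:14 → 23:00 to the nearest hour.

23:00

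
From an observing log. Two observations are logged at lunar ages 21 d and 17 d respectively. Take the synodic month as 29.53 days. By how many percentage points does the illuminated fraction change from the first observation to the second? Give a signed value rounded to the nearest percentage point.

First observation: θ = 360°·21/29.53 = 256.0°, so f = 0.621.
Second observation: θ = 207.2°, f = 0.945.
Δf = 0.945 − 0.621 = +0.324, i.e. +32 pp.

+32 pp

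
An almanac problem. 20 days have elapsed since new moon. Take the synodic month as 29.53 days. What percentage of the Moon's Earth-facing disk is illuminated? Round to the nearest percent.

The Moon has covered 20/29.53 of its cycle, so θ ≈ 360° × 20/29.53 = 243.8°.
Illuminated fraction = (1 − cos 243.8°)/2 = (1 − (-0.441))/2 ≈ 0.721, so 72%.

72%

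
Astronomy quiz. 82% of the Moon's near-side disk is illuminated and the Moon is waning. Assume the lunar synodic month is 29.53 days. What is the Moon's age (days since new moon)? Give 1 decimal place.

18.9 days

Invert f = (1 − cos θ)/2 to get cos θ = 1 − 2(0.82) = -0.640, hence θ₀ = arccos -0.640 = 129.8°.
Since the Moon is past full (waning), take the reflex angle: θ = 360° − 129.8° = 230.2°.
Age = 29.53 × 230.2°/360° ≈ 18.88 days.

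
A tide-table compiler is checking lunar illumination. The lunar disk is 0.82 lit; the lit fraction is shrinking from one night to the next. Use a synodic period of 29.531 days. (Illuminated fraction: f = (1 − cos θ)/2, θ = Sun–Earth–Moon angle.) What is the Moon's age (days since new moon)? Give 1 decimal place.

cos θ = 1 − 2f = -0.640, giving a principal value of 129.8°.
Since the Moon is past full (waning), take the reflex angle: θ = 360° − 129.8° = 230.2°.
At 360°/29.531 d per day, 230.2° corresponds to 18.88 days.

18.9 days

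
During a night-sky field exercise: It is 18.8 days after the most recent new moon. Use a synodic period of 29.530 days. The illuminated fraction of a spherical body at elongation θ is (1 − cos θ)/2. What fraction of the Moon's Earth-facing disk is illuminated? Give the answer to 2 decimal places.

Phase angle: θ = 360°·(18.8 d)/(29.530 d) = 229.2°.
Illuminated fraction = (1 − cos 229.2°)/2 = (1 − (-0.654))/2 ≈ 0.827.

0.83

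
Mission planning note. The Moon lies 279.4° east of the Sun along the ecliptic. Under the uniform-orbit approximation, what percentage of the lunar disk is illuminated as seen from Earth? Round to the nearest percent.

Half-versine of 279.4°: (1 − 0.163)/2 = 0.418, i.e. 42%.

42%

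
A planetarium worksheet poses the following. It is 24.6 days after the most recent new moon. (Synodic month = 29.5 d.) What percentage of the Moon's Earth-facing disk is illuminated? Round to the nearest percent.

The Moon has covered 24.6/29.5 of its cycle, so θ ≈ 360° × 24.6/29.5 = 300.2°.
Illuminated fraction = (1 − cos 300.2°)/2 = (1 − 0.503)/2 ≈ 0.248, so 25%.

25%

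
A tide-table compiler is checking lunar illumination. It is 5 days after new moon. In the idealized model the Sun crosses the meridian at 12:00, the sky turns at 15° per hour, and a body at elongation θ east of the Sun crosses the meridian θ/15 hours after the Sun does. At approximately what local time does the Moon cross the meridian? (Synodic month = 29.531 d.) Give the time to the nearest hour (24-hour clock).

16:00

Elongation θ = 360° × 5/29.531 ≈ 61.0°.
At 15° of sky rotation per hour, 61.0° corresponds to a 4.06 h lag.
12:00 + 4.06 h ≈ 16:04 → 16:00 to the nearest hour.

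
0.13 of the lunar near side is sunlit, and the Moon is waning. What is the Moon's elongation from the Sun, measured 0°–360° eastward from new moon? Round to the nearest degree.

318°

cos θ = 1 − 2f = 0.740, giving a principal value of 42.3°.
Since the Moon is past full (waning), take the reflex angle: θ = 360° − 42.3° = 317.7°.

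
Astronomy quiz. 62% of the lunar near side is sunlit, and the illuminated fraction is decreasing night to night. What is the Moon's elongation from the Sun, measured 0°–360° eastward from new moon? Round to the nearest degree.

256°

Invert f = (1 − cos θ)/2 to get cos θ = 1 − 2(0.62) = -0.240, hence θ₀ = arccos -0.240 = 103.9°.
Waning ⇒ past full, so θ = 360° − 103.9° = 256.1°.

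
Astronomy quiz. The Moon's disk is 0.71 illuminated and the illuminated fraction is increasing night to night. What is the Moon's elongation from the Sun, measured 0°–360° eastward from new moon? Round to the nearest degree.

115°

cos θ = 1 − 2f = -0.420, giving a principal value of 114.8°.
Before full moon the principal value applies: θ = 114.8°.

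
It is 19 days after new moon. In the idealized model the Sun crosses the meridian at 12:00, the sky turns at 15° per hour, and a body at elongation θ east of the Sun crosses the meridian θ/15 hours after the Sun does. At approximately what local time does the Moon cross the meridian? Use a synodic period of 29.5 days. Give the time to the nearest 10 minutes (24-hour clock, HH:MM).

03:30

Phase angle: θ = 360°·(19 d)/(29.5 d) = 231.9°.
At 15° of sky rotation per hour, 231.9° corresponds to a 15.46 h lag.
12:00 + 15.458 h ≈ 03:27 → 03:30 to the nearest ten minutes.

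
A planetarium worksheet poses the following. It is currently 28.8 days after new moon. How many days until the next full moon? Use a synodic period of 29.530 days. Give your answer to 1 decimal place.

Full moon occurs at elongation 180°, i.e. at age 29.530 × 180/360 = 14.765 d.
Already past this cycle's full moon; the next is at 14.765 + 29.530 = 44.295 d, so 44.295 − 28.8 = 15.495 days.

15.5 days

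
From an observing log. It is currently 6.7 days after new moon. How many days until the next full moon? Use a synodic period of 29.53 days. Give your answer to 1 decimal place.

8.1 days

Full moon is 0.5 of the way through the cycle: age 0.5 × 29.53 = 14.765 d.
That is 14.765 − 6.7 = 8.065 days ahead.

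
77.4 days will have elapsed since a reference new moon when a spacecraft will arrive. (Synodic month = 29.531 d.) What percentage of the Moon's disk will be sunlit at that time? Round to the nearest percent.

Reduce mod P: 77.4 − 2×29.531 = 18.34 d into the current lunation.
Elongation θ = 360° × 18.34/29.531 ≈ 223.6°.
With cos θ = (-0.725), the lit fraction is (1 − (-0.725))/2 ≈ 0.862, so 86%.

86%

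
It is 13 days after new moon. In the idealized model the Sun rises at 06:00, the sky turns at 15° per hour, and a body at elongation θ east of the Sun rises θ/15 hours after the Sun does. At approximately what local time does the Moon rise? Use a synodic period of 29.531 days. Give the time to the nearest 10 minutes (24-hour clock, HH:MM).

16:30

Phase angle: θ = 360°·(13 d)/(29.531 d) = 158.5°.
Delay after the Sun = 158.5° / (15°/h) ≈ 10.57 h.
06:00 + 10.565 h ≈ 16:34 → 16:30 to the nearest ten minutes.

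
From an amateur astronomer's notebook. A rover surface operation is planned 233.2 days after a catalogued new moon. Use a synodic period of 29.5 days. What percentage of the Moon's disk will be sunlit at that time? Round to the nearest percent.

9%

233.2/29.5 = 7.905 lunations, so 7 complete cycles and 26.70 d into the next.
Phase angle: θ = 360°·(26.70 d)/(29.5 d) = 325.8°.
With cos θ = 0.827, the lit fraction is (1 − 0.827)/2 ≈ 0.086, so 9%.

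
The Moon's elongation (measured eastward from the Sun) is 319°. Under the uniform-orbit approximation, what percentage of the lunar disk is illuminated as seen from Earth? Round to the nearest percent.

12%

f = (1 − cos 319°)/2 = (1 − 0.755)/2 ≈ 0.123, i.e. 12%.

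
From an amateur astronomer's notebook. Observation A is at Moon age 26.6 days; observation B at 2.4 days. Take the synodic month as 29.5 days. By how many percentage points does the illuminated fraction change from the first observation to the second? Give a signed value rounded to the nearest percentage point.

-3 pp

θ₁ = 360° × 26.6/29.5 = 324.6°, f₁ = (1 − cos θ₁)/2 = 0.092.
θ₂ = 360° × 2.4/29.5 = 29.3°, f₂ = (1 − cos θ₂)/2 = 0.064.
Change = f₂ − f₁ = -0.028 → -3 percentage points.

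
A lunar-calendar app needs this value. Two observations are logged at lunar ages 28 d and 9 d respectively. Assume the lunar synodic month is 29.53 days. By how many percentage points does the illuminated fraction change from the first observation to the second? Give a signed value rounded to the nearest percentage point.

+64 pp

First observation: θ = 360°·28/29.53 = 341.3°, so f = 0.026.
Second observation: θ = 109.7°, f = 0.669.
Δf = 0.669 − 0.026 = +0.642, i.e. +64 pp.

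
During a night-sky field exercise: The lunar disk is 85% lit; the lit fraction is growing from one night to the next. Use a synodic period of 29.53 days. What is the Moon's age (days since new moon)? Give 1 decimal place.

Invert f = (1 − cos θ)/2 to get cos θ = 1 − 2(0.85) = -0.700, hence θ₀ = arccos -0.700 = 134.4°.
The Moon is waxing (0°–180°), so θ = 134.4° directly.
That fraction of the synodic month is 134.4/360 × 29.53 d ≈ 11.03 d.

11.0 days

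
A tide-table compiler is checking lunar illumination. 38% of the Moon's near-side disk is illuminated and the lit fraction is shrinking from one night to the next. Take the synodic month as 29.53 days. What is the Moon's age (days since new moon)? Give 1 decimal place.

From f = (1 − cos θ)/2: cos θ = 1 − 2×0.38 = 0.240; arccos → 76.1°.
Since the Moon is past full (waning), take the reflex angle: θ = 360° − 76.1° = 283.9°.
Age = 29.53 × 283.9°/360° ≈ 23.29 days.

23.3 days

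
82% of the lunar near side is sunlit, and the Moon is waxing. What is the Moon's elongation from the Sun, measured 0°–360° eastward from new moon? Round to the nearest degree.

cos θ = 1 − 2f = -0.640, giving a principal value of 129.8°.
Before full moon the principal value applies: θ = 129.8°.

130°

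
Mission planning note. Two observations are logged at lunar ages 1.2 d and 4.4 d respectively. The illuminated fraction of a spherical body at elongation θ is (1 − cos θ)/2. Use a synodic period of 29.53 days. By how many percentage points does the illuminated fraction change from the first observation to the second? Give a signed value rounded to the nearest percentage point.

+19 percentage points

First observation: θ = 360°·1.2/29.53 = 14.6°, so f = 0.016.
Second observation: θ = 53.6°, f = 0.204.
Δf = 0.204 − 0.016 = +0.187, i.e. +19 pp.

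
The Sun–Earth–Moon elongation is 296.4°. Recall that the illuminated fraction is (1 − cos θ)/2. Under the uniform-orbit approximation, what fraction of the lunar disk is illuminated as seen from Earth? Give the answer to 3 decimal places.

cos 296.4° = 0.445, so f = (1 − 0.445)/2 = 0.278.

0.278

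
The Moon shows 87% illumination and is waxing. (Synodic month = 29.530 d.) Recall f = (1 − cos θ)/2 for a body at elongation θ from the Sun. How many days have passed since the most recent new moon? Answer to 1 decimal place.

11.3 days

cos θ = 1 − 2f = -0.740, giving a principal value of 137.7°.
Before full moon the principal value applies: θ = 137.7°.
At 360°/29.530 d per day, 137.7° corresponds to 11.30 days.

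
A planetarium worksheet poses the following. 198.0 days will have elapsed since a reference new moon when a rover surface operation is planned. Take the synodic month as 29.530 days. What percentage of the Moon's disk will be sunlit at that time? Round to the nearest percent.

64%

Reduce mod P: 198.0 − 6×29.530 = 20.82 d into the current lunation.
The Moon has covered 20.82/29.530 of its cycle, so θ ≈ 360° × 20.82/29.530 = 253.8°.
Illuminated fraction = (1 − cos 253.8°)/2 = (1 − (-0.279))/2 ≈ 0.639, so 64%.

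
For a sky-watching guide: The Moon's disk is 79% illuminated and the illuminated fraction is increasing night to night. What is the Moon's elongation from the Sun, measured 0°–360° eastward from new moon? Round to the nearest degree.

From f = (1 − cos θ)/2: cos θ = 1 − 2×0.79 = -0.580; arccos → 125.5°.
The Moon is waxing (0°–180°), so θ = 125.5° directly.

125°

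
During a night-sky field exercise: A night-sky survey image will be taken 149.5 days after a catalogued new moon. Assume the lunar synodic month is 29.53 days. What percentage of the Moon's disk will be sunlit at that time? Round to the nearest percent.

4%

149.5 d spans 5 complete synodic months (5 × 29.53 = 147.65 d) plus 1.85 d.
Phase angle: θ = 360°·(1.85 d)/(29.53 d) = 22.6°.
Illuminated fraction = (1 − cos 22.6°)/2 = (1 − 0.924)/2 ≈ 0.038, so 4%.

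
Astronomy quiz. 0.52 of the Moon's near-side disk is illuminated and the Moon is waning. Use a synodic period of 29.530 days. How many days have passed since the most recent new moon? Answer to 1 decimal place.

22.0 days

From f = (1 − cos θ)/2: cos θ = 1 − 2×0.52 = -0.040; arccos → 92.3°.
A waning Moon lies in 180°–360°, so θ = 360° − 92.3° = 267.7°.
That fraction of the synodic month is 267.7/360 × 29.530 d ≈ 21.96 d.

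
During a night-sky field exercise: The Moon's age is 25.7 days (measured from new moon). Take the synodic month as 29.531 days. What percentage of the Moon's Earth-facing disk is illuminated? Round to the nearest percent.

Phase angle: θ = 360°·(25.7 d)/(29.531 d) = 313.3°.
With cos θ = 0.686, the lit fraction is (1 − 0.686)/2 ≈ 0.157, so 16%.

16%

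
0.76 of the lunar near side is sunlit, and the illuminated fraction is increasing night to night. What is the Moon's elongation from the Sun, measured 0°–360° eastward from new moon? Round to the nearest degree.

Invert f = (1 − cos θ)/2 to get cos θ = 1 − 2(0.76) = -0.520, hence θ₀ = arccos -0.520 = 121.3°.
Before full moon the principal value applies: θ = 121.3°.

121°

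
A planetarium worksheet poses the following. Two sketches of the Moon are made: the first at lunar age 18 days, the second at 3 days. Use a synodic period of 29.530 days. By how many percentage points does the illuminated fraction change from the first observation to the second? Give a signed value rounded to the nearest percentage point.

First observation: θ = 360°·18/29.530 = 219.4°, so f = 0.886.
Second observation: θ = 36.6°, f = 0.098.
Δf = 0.098 − 0.886 = -0.788, i.e. -79 pp.

-79 percentage points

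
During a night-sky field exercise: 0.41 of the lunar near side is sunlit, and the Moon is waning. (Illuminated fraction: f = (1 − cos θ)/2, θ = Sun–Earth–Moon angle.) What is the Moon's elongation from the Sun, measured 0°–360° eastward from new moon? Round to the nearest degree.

280°

From f = (1 − cos θ)/2: cos θ = 1 − 2×0.41 = 0.180; arccos → 79.6°.
Since the Moon is past full (waning), take the reflex angle: θ = 360° − 79.6° = 280.4°.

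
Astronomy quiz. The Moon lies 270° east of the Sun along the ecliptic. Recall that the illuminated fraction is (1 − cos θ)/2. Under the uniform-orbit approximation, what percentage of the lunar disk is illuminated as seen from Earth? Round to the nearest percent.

f = (1 − cos 270°)/2 = (1 − (-0.000))/2 ≈ 0.500, i.e. 50%.

50%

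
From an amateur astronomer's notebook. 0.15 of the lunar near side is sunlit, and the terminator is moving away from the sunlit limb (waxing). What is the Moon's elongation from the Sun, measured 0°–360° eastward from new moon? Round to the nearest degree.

46°

From f = (1 − cos θ)/2: cos θ = 1 − 2×0.15 = 0.700; arccos → 45.6°.
Before full moon the principal value applies: θ = 45.6°.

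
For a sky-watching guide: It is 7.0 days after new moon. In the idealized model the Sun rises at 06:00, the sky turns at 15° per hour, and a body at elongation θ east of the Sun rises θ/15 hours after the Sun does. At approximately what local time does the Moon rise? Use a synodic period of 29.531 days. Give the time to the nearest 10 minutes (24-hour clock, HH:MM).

11:40

The Moon has covered 7.0/29.531 of its cycle, so θ ≈ 360° × 7.0/29.531 = 85.3°.
Delay after the Sun = 85.3° / (15°/h) ≈ 5.69 h.
06:00 + 5.689 h ≈ 11:41 → 11:40 to the nearest ten minutes.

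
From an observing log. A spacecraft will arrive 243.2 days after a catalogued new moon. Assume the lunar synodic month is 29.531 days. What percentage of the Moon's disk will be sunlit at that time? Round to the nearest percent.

243.2 d spans 8 complete synodic months (8 × 29.531 = 236.25 d) plus 6.95 d.
The Moon has covered 6.95/29.531 of its cycle, so θ ≈ 360° × 6.95/29.531 = 84.7°.
Illuminated fraction = (1 − cos 84.7°)/2 = (1 − 0.092)/2 ≈ 0.454, so 45%.

45%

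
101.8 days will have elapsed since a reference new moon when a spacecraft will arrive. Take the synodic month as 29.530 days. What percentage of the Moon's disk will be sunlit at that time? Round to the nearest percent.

97%

101.8 d spans 3 complete synodic months (3 × 29.530 = 88.59 d) plus 13.21 d.
Phase angle: θ = 360°·(13.21 d)/(29.530 d) = 161.0°.
With cos θ = (-0.946), the lit fraction is (1 − (-0.946))/2 ≈ 0.973, so 97%.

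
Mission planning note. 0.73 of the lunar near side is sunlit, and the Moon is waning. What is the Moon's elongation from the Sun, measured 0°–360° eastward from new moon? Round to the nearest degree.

From f = (1 − cos θ)/2: cos θ = 1 − 2×0.73 = -0.460; arccos → 117.4°.
Since the Moon is past full (waning), take the reflex angle: θ = 360° − 117.4° = 242.6°.

243°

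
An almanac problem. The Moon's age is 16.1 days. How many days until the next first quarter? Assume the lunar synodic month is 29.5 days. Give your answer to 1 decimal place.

First quarter is 0.25 of the way through the cycle: age 0.25 × 29.5 = 7.375 d.
This lunation's first quarter (7.375 d) has passed, so add one period: 36.875 − 16.1 = 20.775 days.

20.8 days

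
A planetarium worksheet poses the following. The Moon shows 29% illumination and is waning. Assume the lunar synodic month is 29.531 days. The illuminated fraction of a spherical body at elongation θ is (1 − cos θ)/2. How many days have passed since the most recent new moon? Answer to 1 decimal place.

From f = (1 − cos θ)/2: cos θ = 1 − 2×0.29 = 0.420; arccos → 65.2°.
Waning ⇒ past full, so θ = 360° − 65.2° = 294.8°.
Age = 29.531 × 294.8°/360° ≈ 24.19 days.

24.2 days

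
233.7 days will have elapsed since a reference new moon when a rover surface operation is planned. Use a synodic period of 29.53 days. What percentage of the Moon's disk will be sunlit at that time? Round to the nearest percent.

233.7/29.53 = 7.914 lunations, so 7 complete cycles and 26.99 d into the next.
Phase angle: θ = 360°·(26.99 d)/(29.53 d) = 329.0°.
With cos θ = 0.857, the lit fraction is (1 − 0.857)/2 ≈ 0.071, so 7%.

7%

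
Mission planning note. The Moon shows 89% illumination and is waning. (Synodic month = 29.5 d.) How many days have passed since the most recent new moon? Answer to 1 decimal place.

cos θ = 1 − 2f = -0.780, giving a principal value of 141.3°.
Since the Moon is past full (waning), take the reflex angle: θ = 360° − 141.3° = 218.7°.
Age = 29.5 × 218.7°/360° ≈ 17.92 days.

17.9 days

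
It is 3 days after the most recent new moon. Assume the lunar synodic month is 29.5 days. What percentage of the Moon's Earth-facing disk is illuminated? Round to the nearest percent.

10%

The Moon has covered 3/29.5 of its cycle, so θ ≈ 360° × 3/29.5 = 36.6°.
With cos θ = 0.803, the lit fraction is (1 − 0.803)/2 ≈ 0.099, so 10%.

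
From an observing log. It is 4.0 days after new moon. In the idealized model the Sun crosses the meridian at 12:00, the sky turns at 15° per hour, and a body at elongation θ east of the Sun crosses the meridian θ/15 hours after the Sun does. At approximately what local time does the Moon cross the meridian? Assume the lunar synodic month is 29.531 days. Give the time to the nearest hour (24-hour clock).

15:00

Phase angle: θ = 360°·(4.0 d)/(29.531 d) = 48.8°.
Delay after the Sun = 48.8° / (15°/h) ≈ 3.25 h.
12:00 + 3.25 h ≈ 15:15 → 15:00 to the nearest hour.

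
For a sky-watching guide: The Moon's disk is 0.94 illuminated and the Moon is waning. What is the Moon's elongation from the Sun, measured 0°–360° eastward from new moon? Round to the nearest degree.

208°

cos θ = 1 − 2f = -0.880, giving a principal value of 151.6°.
Since the Moon is past full (waning), take the reflex angle: θ = 360° − 151.6° = 208.4°.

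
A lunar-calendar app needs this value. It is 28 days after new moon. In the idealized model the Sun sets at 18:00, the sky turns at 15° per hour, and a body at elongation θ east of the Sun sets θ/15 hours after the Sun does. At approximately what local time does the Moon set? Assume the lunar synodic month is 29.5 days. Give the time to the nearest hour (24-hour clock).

Phase angle: θ = 360°·(28 d)/(29.5 d) = 341.7°.
The Moon trails the Sun by θ/15 = 341.7/15 ≈ 22.78 hours.
18:00 + 22.78 h ≈ 16:47 → 17:00 to the nearest hour.

17:00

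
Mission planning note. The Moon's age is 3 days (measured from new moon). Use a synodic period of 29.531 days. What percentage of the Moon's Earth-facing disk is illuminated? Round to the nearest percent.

Phase angle: θ = 360°·(3 d)/(29.531 d) = 36.6°.
cos 36.6° = 0.803, so f = (1 − 0.803)/2 = 0.098, so 10%.

10%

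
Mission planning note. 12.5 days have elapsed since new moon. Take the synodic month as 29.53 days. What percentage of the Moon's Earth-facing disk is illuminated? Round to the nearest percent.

94%

Elongation θ = 360° × 12.5/29.53 ≈ 152.4°.
With cos θ = (-0.886), the lit fraction is (1 − (-0.886))/2 ≈ 0.943, so 94%.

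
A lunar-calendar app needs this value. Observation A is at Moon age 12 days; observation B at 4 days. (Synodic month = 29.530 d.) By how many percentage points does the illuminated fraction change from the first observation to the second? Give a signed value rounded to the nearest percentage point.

-75 percentage points

θ₁ = 360° × 12/29.530 = 146.3°, f₁ = (1 − cos θ₁)/2 = 0.916.
θ₂ = 360° × 4/29.530 = 48.8°, f₂ = (1 − cos θ₂)/2 = 0.170.
Change = f₂ − f₁ = -0.746 → -75 percentage points.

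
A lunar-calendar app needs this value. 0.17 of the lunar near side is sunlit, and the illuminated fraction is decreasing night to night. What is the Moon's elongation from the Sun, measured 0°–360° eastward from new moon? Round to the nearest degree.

cos θ = 1 − 2f = 0.660, giving a principal value of 48.7°.
A waning Moon lies in 180°–360°, so θ = 360° − 48.7° = 311.3°.

311°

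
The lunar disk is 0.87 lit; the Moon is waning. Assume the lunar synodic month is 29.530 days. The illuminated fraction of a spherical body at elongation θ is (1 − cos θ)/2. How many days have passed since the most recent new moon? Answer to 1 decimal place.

18.2 days

From f = (1 − cos θ)/2: cos θ = 1 − 2×0.87 = -0.740; arccos → 137.7°.
Since the Moon is past full (waning), take the reflex angle: θ = 360° − 137.7° = 222.3°.
At 360°/29.530 d per day, 222.3° corresponds to 18.23 days.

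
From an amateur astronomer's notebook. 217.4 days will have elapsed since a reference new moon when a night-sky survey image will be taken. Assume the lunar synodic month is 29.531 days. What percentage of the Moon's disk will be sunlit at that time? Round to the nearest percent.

217.4 d spans 7 complete synodic months (7 × 29.531 = 206.72 d) plus 10.68 d.
Phase angle: θ = 360°·(10.68 d)/(29.531 d) = 130.2°.
Illuminated fraction = (1 − cos 130.2°)/2 = (1 − (-0.646))/2 ≈ 0.823, so 82%.

82%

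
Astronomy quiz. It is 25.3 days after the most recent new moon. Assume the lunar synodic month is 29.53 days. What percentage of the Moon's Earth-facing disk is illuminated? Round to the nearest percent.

Elongation θ = 360° × 25.3/29.53 ≈ 308.4°.
With cos θ = 0.622, the lit fraction is (1 − 0.622)/2 ≈ 0.189, so 19%.

19%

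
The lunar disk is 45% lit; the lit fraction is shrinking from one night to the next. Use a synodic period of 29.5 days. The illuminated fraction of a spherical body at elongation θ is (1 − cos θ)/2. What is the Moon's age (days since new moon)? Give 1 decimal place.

Invert f = (1 − cos θ)/2 to get cos θ = 1 − 2(0.45) = 0.100, hence θ₀ = arccos 0.100 = 84.3°.
A waning Moon lies in 180°–360°, so θ = 360° − 84.3° = 275.7°.
Age = 29.5 × 275.7°/360° ≈ 22.60 days.

22.6 days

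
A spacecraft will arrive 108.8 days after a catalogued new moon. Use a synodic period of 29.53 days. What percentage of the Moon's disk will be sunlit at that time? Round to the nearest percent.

70%

Reduce mod P: 108.8 − 3×29.53 = 20.21 d into the current lunation.
Phase angle: θ = 360°·(20.21 d)/(29.53 d) = 246.4°.
cos 246.4° = (-0.401), so f = (1 − (-0.401))/2 = 0.700, so 70%.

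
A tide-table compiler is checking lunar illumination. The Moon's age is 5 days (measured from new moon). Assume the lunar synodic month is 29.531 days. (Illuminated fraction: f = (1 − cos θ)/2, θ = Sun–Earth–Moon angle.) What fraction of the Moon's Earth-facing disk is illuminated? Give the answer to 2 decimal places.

0.26

Elongation θ = 360° × 5/29.531 ≈ 61.0°.
With cos θ = 0.486, the lit fraction is (1 − 0.486)/2 ≈ 0.257.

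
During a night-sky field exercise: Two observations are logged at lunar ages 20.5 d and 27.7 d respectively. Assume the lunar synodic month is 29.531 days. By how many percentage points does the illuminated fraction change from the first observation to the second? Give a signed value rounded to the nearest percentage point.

-63 percentage points

First observation: θ = 360°·20.5/29.531 = 249.9°, so f = 0.672.
Second observation: θ = 337.7°, f = 0.037.
Δf = 0.037 − 0.672 = -0.634, i.e. -63 pp.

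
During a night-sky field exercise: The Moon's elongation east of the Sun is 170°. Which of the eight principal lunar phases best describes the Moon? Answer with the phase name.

full moon

170° lies in the full moon sector of the 8-phase cycle.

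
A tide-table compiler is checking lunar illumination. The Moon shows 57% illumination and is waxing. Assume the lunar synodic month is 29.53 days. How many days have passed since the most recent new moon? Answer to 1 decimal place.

8.0 days

From f = (1 − cos θ)/2: cos θ = 1 − 2×0.57 = -0.140; arccos → 98.0°.
Before full moon the principal value applies: θ = 98.0°.
Age = 29.53 × 98.0°/360° ≈ 8.04 days.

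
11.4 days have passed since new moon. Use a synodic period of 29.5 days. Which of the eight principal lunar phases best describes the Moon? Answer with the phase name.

θ ≈ 360° × 11.4/29.5 = 139°, which falls in the waxing gibbous sector.

waxing gibbous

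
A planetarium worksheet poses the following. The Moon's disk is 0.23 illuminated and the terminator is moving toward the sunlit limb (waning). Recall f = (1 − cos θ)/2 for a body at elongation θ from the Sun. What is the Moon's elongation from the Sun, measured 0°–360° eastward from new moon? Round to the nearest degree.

303°

From f = (1 − cos θ)/2: cos θ = 1 − 2×0.23 = 0.540; arccos → 57.3°.
A waning Moon lies in 180°–360°, so θ = 360° − 57.3° = 302.7°.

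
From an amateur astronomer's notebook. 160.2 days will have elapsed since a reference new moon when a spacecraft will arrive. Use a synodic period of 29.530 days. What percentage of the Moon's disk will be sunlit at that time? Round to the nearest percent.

160.2 d spans 5 complete synodic months (5 × 29.530 = 147.65 d) plus 12.55 d.
Phase angle: θ = 360°·(12.55 d)/(29.530 d) = 153.0°.
Illuminated fraction = (1 − cos 153.0°)/2 = (1 − (-0.891))/2 ≈ 0.945, so 95%.

95%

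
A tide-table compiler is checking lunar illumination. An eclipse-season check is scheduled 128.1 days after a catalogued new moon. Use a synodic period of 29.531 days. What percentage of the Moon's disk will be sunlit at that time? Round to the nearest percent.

76%

128.1 d spans 4 complete synodic months (4 × 29.531 = 118.12 d) plus 9.98 d.
The Moon has covered 9.98/29.531 of its cycle, so θ ≈ 360° × 9.98/29.531 = 121.6°.
With cos θ = (-0.524), the lit fraction is (1 − (-0.524))/2 ≈ 0.762, so 76%.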